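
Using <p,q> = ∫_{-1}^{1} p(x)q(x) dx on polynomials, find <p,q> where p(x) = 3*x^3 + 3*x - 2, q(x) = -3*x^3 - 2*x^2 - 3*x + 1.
<p,q> = -1796/105

Expand the product: p(x)·q(x) = -9*x^6 - 6*x^5 - 18*x^4 + 3*x^3 - 5*x^2 + 9*x - 2.
∫_{-1}^{1} of each monomial x^k gives [2/(k+1) if k even, 0 if k odd]. Integrating term-by-term (or equivalently evaluating the antiderivative F(x) = -9*x^7/7 - x^6 - 18*x^5/5 + 3*x^4/4 - 5*x^3/3 + 9*x^2/2 - 2*x at the endpoints):
  F(1) − F(−1) = -1807/420 − (5377/420) = -1796/105.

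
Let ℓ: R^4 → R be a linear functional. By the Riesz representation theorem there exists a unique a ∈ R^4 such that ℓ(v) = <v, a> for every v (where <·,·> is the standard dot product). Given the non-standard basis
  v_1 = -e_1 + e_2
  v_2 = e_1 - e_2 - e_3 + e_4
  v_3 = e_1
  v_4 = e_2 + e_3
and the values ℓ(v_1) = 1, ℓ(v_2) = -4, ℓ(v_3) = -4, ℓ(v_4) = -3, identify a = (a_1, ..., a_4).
a = (-4, -3, 0, -3)

Write a = (a_1, ..., a_4) in the standard basis. For each basis vector v_i, ℓ(v_i) = <v_i, a> is a linear equation in the a_j's. Collect the n equations into a matrix system V a = ℓ, where row i of V is v_i (expressed in the standard basis). Since V is invertible (lower-triangular with 1s on the diagonal, up to permutation), solve by back-substitution:
  V =
[[-1, 1, 0, 0],
 [1, -1, -1, 1],
 [1, 0, 0, 0],
 [0, 1, 1, 0]]
  V a = (1, -4, -4, -3)
Solving gives a = (-4, -3, 0, -3).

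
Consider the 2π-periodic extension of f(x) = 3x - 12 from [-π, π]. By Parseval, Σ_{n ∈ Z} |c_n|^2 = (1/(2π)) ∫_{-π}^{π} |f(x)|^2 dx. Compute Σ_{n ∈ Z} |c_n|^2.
Σ |c_n|^2 = 3π^2 + 144

Expand and integrate term by term over [-π, π]:
  ∫ (3x)^2 dx = 9·(2π^3/3); ∫ 2·3·(-12)·x dx = 0 (odd integrand); ∫ (-12)^2 dx = 144·2π.
So (1/(2π)) ∫_{-π}^{π} (3x - 12)^2 dx = 9π^2/3 + 144 = 3π^2 + 144.
Parseval ⇒ Σ |c_n|^2 = 3π^2 + 144.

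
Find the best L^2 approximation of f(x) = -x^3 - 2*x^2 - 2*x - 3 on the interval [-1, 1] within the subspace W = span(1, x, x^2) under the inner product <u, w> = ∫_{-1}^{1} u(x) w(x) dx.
g(x) = -2*x^2 - 13*x/5 - 3

The best approximation g ∈ W is the orthogonal projection of f onto W. Writing g = a_0 + a_1 x + a_2 x^2, the coefficients solve the normal equations G · a = b where
  G_{ij} = <φ_i, φ_j> and b_i = <f, φ_i>, with φ_0 = 1, φ_1 = x, φ_2 = x^2.
G =
  [2, 0, 2/3]
  [0, 2/3, 0]
  [2/3, 0, 2/5],
b = (-22/3, -26/15, -14/5).
Solving gives a_0 = -3, a_1 = -13/5, a_2 = -2, so
  g(x) = -2*x^2 - 13*x/5 - 3.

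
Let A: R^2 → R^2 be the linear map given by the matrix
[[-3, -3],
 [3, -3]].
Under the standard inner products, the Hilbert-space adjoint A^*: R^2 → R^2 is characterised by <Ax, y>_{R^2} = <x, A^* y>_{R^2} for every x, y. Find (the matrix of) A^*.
A^* = A^T =
[[-3, 3],
 [-3, -3]]

For real matrices with standard dot products, the defining identity <Ax, y> = <x, A^* y> gives (Ax)^T y = x^T (A^*) y, i.e. x^T A^T y = x^T (A^*) y. Since this holds for all x, y, we must have A^* = A^T. Therefore
A^* =
[[-3, 3],
 [-3, -3]].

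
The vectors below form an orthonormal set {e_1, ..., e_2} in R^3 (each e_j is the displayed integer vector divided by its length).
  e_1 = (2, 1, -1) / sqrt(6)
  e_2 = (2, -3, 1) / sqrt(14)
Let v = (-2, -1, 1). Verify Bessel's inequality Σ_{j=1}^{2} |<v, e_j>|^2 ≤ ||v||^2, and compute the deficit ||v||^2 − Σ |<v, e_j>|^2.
Σ |<v, e_j>|^2 = 6; ||v||^2 = 6; deficit = 0

Write each e_j = u_j / sqrt(<u_j, u_j>) where u_j is the displayed integer vector. Then <v, e_j> = <v, u_j> / sqrt(<u_j, u_j>), so |<v, e_j>|^2 = <v, u_j>^2 / <u_j, u_j>.
Coefficients: <v, e_1> = -6/sqrt(6), <v, e_2> = 0/sqrt(14).
Square and sum: Σ |<v, e_j>|^2 = 6.
Compute ||v||^2 = v·v = 6.
Deficit = 6 − 6 = 0 ≥ 0, confirming Bessel's inequality. (The deficit equals ||v − Σ <v,e_j> e_j||^2, the squared distance from v to span{e_j}.)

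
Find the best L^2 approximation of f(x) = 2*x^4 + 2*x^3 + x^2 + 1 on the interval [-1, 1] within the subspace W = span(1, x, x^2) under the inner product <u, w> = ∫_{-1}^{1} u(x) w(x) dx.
g(x) = 19*x^2/7 + 6*x/5 + 29/35

The best approximation g ∈ W is the orthogonal projection of f onto W. Writing g = a_0 + a_1 x + a_2 x^2, the coefficients solve the normal equations G · a = b where
  G_{ij} = <φ_i, φ_j> and b_i = <f, φ_i>, with φ_0 = 1, φ_1 = x, φ_2 = x^2.
G =
  [2, 0, 2/3]
  [0, 2/3, 0]
  [2/3, 0, 2/5],
b = (52/15, 4/5, 172/105).
Solving gives a_0 = 29/35, a_1 = 6/5, a_2 = 19/7, so
  g(x) = 19*x^2/7 + 6*x/5 + 29/35.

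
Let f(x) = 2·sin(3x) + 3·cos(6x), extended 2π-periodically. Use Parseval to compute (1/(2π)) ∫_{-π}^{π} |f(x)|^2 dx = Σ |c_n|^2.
Σ |c_n|^2 = 13/2

Expand |f|^2 and use orthogonality of {sin(nx), cos(mx)} on [-π, π]:
  ∫_{-π}^{π} sin(nx)^2 dx = π, ∫ cos(mx)^2 dx = π, and cross terms integrate to 0.
So ∫_{-π}^{π} f(x)^2 dx = 2^2 · π + 3^2 · π = (4 + 9)π.
Divide by 2π: (4 + 9)/2 = 13/2.
By Parseval, this equals Σ |c_n|^2.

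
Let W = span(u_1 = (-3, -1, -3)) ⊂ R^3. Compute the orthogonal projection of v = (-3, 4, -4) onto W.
proj_W(v) = (-51/19, -17/19, -51/19)

Set up U = [u_1 | ... | u_1] ∈ R^(3×1). The projector onto W = col(U) is P = U (U^T U)^(-1) U^T.
Compute U^T U =
  [19],
and U^T v = (17).
Solve U^T U · c = U^T v for the coefficients: c = (17/19). The projection is proj_W(v) = U c.
Check: (v - proj_W(v)) · u_1 = 0  (should be 0).
Result: proj_W(v) = (-51/19, -17/19, -51/19).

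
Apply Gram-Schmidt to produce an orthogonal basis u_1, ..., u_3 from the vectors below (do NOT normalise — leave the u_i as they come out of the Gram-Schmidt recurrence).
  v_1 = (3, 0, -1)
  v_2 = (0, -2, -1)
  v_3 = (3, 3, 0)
Orthogonal basis:
  u_1 = (3, 0, -1)
  u_2 = (-3/10, -2, -9/10)
  u_3 = (-6/49, 9/49, -18/49)

Apply the Gram-Schmidt recurrence
  u_1 = v_1
  u_i = v_i − Σ_{j<i} ((v_i · u_j) / (u_j · u_j)) · u_j.

Step by step this gives:
  u_1 = (3, 0, -1)
  u_2 = (-3/10, -2, -9/10)
  u_3 = (-6/49, 9/49, -18/49)

Orthogonality check:
  u_2 · u_1 = 0 (should be 0)
  u_3 · u_1 = 0 (should be 0)
  u_3 · u_2 = 0 (should be 0)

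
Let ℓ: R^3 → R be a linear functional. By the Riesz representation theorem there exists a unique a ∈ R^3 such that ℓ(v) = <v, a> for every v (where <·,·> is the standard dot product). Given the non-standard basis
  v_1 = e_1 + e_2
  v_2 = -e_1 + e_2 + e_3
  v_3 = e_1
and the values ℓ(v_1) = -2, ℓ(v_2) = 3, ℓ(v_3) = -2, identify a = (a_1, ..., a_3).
a = (-2, 0, 1)

Write a = (a_1, ..., a_3) in the standard basis. For each basis vector v_i, ℓ(v_i) = <v_i, a> is a linear equation in the a_j's. Collect the n equations into a matrix system V a = ℓ, where row i of V is v_i (expressed in the standard basis). Since V is invertible (lower-triangular with 1s on the diagonal, up to permutation), solve by back-substitution:
  V =
[[1, 1, 0],
 [-1, 1, 1],
 [1, 0, 0]]
  V a = (-2, 3, -2)
Solving gives a = (-2, 0, 1).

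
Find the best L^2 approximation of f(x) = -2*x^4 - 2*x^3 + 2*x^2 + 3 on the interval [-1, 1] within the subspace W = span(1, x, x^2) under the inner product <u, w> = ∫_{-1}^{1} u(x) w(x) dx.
g(x) = 2*x^2/7 - 6*x/5 + 111/35

The best approximation g ∈ W is the orthogonal projection of f onto W. Writing g = a_0 + a_1 x + a_2 x^2, the coefficients solve the normal equations G · a = b where
  G_{ij} = <φ_i, φ_j> and b_i = <f, φ_i>, with φ_0 = 1, φ_1 = x, φ_2 = x^2.
G =
  [2, 0, 2/3]
  [0, 2/3, 0]
  [2/3, 0, 2/5],
b = (98/15, -4/5, 78/35).
Solving gives a_0 = 111/35, a_1 = -6/5, a_2 = 2/7, so
  g(x) = 2*x^2/7 - 6*x/5 + 111/35.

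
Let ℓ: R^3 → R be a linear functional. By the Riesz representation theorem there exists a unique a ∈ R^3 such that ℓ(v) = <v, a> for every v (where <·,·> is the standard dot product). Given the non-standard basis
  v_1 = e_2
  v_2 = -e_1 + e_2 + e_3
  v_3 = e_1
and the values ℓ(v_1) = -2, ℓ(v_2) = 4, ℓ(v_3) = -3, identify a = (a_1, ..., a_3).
a = (-3, -2, 3)

Write a = (a_1, ..., a_3) in the standard basis. For each basis vector v_i, ℓ(v_i) = <v_i, a> is a linear equation in the a_j's. Collect the n equations into a matrix system V a = ℓ, where row i of V is v_i (expressed in the standard basis). Since V is invertible (lower-triangular with 1s on the diagonal, up to permutation), solve by back-substitution:
  V =
[[0, 1, 0],
 [-1, 1, 1],
 [1, 0, 0]]
  V a = (-2, 4, -3)
Solving gives a = (-3, -2, 3).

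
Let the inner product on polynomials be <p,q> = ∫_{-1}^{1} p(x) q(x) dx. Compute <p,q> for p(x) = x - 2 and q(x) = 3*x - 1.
<p,q> = 6

Expand the product: p(x)·q(x) = 3*x^2 - 7*x + 2.
∫_{-1}^{1} of each monomial x^k gives [2/(k+1) if k even, 0 if k odd]. Integrating term-by-term (or equivalently evaluating the antiderivative F(x) = x^3 - 7*x^2/2 + 2*x at the endpoints):
  F(1) − F(−1) = -1/2 − (-13/2) = 6.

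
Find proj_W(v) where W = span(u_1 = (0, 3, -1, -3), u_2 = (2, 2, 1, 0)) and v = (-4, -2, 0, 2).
proj_W(v) = (-168/73, -240/73, -60/73, 72/73)

Set up U = [u_1 | ... | u_2] ∈ R^(4×2). The projector onto W = col(U) is P = U (U^T U)^(-1) U^T.
Compute U^T U =
  [19, 5]
  [5, 9],
and U^T v = (-12, -12).
Solve U^T U · c = U^T v for the coefficients: c = (-24/73, -84/73). The projection is proj_W(v) = U c.
Check: (v - proj_W(v)) · u_1 = 0  (should be 0).
Check: (v - proj_W(v)) · u_2 = 0  (should be 0).
Result: proj_W(v) = (-168/73, -240/73, -60/73, 72/73).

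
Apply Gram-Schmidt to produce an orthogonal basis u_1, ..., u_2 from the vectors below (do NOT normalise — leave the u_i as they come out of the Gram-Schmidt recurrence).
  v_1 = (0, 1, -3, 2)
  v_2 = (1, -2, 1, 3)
Orthogonal basis:
  u_1 = (0, 1, -3, 2)
  u_2 = (1, -29/14, 17/14, 20/7)

Apply the Gram-Schmidt recurrence
  u_1 = v_1
  u_i = v_i − Σ_{j<i} ((v_i · u_j) / (u_j · u_j)) · u_j.

Step by step this gives:
  u_1 = (0, 1, -3, 2)
  u_2 = (1, -29/14, 17/14, 20/7)

Orthogonality check:
  u_2 · u_1 = 0 (should be 0)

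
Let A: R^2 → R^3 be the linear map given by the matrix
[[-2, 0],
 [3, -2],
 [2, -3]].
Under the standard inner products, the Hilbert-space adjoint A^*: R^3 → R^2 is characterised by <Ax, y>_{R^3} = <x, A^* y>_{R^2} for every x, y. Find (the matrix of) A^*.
A^* = A^T =
[[-2, 3, 2],
 [0, -2, -3]]

For real matrices with standard dot products, the defining identity <Ax, y> = <x, A^* y> gives (Ax)^T y = x^T (A^*) y, i.e. x^T A^T y = x^T (A^*) y. Since this holds for all x, y, we must have A^* = A^T. Therefore
A^* =
[[-2, 3, 2],
 [0, -2, -3]].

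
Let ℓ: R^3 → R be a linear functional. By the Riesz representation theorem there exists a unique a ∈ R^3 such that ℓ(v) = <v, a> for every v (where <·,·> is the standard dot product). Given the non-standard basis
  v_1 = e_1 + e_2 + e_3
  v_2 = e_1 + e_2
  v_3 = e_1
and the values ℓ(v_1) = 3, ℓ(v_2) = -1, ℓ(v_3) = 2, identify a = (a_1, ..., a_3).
a = (2, -3, 4)

Write a = (a_1, ..., a_3) in the standard basis. For each basis vector v_i, ℓ(v_i) = <v_i, a> is a linear equation in the a_j's. Collect the n equations into a matrix system V a = ℓ, where row i of V is v_i (expressed in the standard basis). Since V is invertible (lower-triangular with 1s on the diagonal, up to permutation), solve by back-substitution:
  V =
[[1, 1, 1],
 [1, 1, 0],
 [1, 0, 0]]
  V a = (3, -1, 2)
Solving gives a = (2, -3, 4).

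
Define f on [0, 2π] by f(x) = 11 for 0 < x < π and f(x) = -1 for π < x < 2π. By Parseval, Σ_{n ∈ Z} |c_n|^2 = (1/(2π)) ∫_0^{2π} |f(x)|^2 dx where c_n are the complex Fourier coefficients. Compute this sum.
Σ |c_n|^2 = 61

Parseval equates the L^2 energy of f (normalised by 1/(2π)) with the ℓ^2 sum of its Fourier coefficients: (1/(2π)) ∫_0^{2π} |f|^2 = Σ |c_n|^2.
Compute the left side: (1/(2π)) [∫_0^π 11^2 dx + ∫_π^{2π} (-1)^2 dx] = (1/(2π)) · (121π + 1π) = (121 + 1)/2 = 61.
So Σ_{n ∈ Z} |c_n|^2 = 61.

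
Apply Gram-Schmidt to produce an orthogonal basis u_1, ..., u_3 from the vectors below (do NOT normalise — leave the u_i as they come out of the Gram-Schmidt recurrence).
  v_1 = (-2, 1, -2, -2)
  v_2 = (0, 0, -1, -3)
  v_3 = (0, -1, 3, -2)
Orthogonal basis:
  u_1 = (-2, 1, -2, -2)
  u_2 = (16/13, -8/13, 3/13, -23/13)
  u_3 = (-18/11, -2/11, 51/22, -17/22)

Apply the Gram-Schmidt recurrence
  u_1 = v_1
  u_i = v_i − Σ_{j<i} ((v_i · u_j) / (u_j · u_j)) · u_j.

Step by step this gives:
  u_1 = (-2, 1, -2, -2)
  u_2 = (16/13, -8/13, 3/13, -23/13)
  u_3 = (-18/11, -2/11, 51/22, -17/22)

Orthogonality check:
  u_2 · u_1 = 0 (should be 0)
  u_3 · u_1 = 0 (should be 0)
  u_3 · u_2 = 0 (should be 0)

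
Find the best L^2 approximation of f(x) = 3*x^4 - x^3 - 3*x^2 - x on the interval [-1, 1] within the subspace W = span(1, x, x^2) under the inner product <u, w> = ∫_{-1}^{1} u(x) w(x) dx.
g(x) = -3*x^2/7 - 8*x/5 - 9/35

The best approximation g ∈ W is the orthogonal projection of f onto W. Writing g = a_0 + a_1 x + a_2 x^2, the coefficients solve the normal equations G · a = b where
  G_{ij} = <φ_i, φ_j> and b_i = <f, φ_i>, with φ_0 = 1, φ_1 = x, φ_2 = x^2.
G =
  [2, 0, 2/3]
  [0, 2/3, 0]
  [2/3, 0, 2/5],
b = (-4/5, -16/15, -12/35).
Solving gives a_0 = -9/35, a_1 = -8/5, a_2 = -3/7, so
  g(x) = -3*x^2/7 - 8*x/5 - 9/35.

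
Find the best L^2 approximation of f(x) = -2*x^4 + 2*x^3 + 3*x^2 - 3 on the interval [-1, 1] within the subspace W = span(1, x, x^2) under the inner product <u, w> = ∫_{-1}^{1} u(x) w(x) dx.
g(x) = 9*x^2/7 + 6*x/5 - 99/35

The best approximation g ∈ W is the orthogonal projection of f onto W. Writing g = a_0 + a_1 x + a_2 x^2, the coefficients solve the normal equations G · a = b where
  G_{ij} = <φ_i, φ_j> and b_i = <f, φ_i>, with φ_0 = 1, φ_1 = x, φ_2 = x^2.
G =
  [2, 0, 2/3]
  [0, 2/3, 0]
  [2/3, 0, 2/5],
b = (-24/5, 4/5, -48/35).
Solving gives a_0 = -99/35, a_1 = 6/5, a_2 = 9/7, so
  g(x) = 9*x^2/7 + 6*x/5 - 99/35.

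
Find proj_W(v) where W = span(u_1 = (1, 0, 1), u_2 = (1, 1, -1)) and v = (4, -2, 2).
proj_W(v) = (3, 0, 3)

Set up U = [u_1 | ... | u_2] ∈ R^(3×2). The projector onto W = col(U) is P = U (U^T U)^(-1) U^T.
Compute U^T U =
  [2, 0]
  [0, 3],
and U^T v = (6, 0).
Solve U^T U · c = U^T v for the coefficients: c = (3, 0). The projection is proj_W(v) = U c.
Check: (v - proj_W(v)) · u_1 = 0  (should be 0).
Check: (v - proj_W(v)) · u_2 = 0  (should be 0).
Result: proj_W(v) = (3, 0, 3).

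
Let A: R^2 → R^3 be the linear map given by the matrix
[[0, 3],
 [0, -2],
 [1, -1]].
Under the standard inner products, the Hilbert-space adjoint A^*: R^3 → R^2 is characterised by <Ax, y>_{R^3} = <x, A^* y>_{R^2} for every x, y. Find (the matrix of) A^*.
A^* = A^T =
[[0, 0, 1],
 [3, -2, -1]]

For real matrices with standard dot products, the defining identity <Ax, y> = <x, A^* y> gives (Ax)^T y = x^T (A^*) y, i.e. x^T A^T y = x^T (A^*) y. Since this holds for all x, y, we must have A^* = A^T. Therefore
A^* =
[[0, 0, 1],
 [3, -2, -1]].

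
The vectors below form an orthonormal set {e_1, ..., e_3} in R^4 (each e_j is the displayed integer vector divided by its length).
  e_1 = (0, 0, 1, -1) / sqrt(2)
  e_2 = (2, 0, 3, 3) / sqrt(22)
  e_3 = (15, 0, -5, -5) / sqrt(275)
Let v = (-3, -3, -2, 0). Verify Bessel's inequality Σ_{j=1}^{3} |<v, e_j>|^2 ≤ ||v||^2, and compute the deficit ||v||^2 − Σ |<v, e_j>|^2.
Σ |<v, e_j>|^2 = 13; ||v||^2 = 22; deficit = 9

Write each e_j = u_j / sqrt(<u_j, u_j>) where u_j is the displayed integer vector. Then <v, e_j> = <v, u_j> / sqrt(<u_j, u_j>), so |<v, e_j>|^2 = <v, u_j>^2 / <u_j, u_j>.
Coefficients: <v, e_1> = -2/sqrt(2), <v, e_2> = -12/sqrt(22), <v, e_3> = -35/sqrt(275).
Square and sum: Σ |<v, e_j>|^2 = 13.
Compute ||v||^2 = v·v = 22.
Deficit = 22 − 13 = 9 ≥ 0, confirming Bessel's inequality. (The deficit equals ||v − Σ <v,e_j> e_j||^2, the squared distance from v to span{e_j}.)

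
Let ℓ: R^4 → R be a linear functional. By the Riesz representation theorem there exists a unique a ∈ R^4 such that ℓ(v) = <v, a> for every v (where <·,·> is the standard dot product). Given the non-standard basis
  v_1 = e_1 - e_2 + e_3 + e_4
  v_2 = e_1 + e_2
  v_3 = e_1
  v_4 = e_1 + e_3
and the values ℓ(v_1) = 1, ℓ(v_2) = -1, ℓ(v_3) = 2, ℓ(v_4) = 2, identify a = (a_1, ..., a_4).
a = (2, -3, 0, -4)

Write a = (a_1, ..., a_4) in the standard basis. For each basis vector v_i, ℓ(v_i) = <v_i, a> is a linear equation in the a_j's. Collect the n equations into a matrix system V a = ℓ, where row i of V is v_i (expressed in the standard basis). Since V is invertible (lower-triangular with 1s on the diagonal, up to permutation), solve by back-substitution:
  V =
[[1, -1, 1, 1],
 [1, 1, 0, 0],
 [1, 0, 0, 0],
 [1, 0, 1, 0]]
  V a = (1, -1, 2, 2)
Solving gives a = (2, -3, 0, -4).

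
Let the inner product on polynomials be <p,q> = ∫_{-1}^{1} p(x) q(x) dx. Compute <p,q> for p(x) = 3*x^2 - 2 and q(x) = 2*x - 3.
<p,q> = 6

Expand the product: p(x)·q(x) = 6*x^3 - 9*x^2 - 4*x + 6.
∫_{-1}^{1} of each monomial x^k gives [2/(k+1) if k even, 0 if k odd]. Integrating term-by-term (or equivalently evaluating the antiderivative F(x) = 3*x^4/2 - 3*x^3 - 2*x^2 + 6*x at the endpoints):
  F(1) − F(−1) = 5/2 − (-7/2) = 6.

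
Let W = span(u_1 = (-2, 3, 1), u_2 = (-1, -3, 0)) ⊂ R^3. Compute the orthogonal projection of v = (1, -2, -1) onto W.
proj_W(v) = (103/91, -186/91, -55/91)

Set up U = [u_1 | ... | u_2] ∈ R^(3×2). The projector onto W = col(U) is P = U (U^T U)^(-1) U^T.
Compute U^T U =
  [14, -7]
  [-7, 10],
and U^T v = (-9, 5).
Solve U^T U · c = U^T v for the coefficients: c = (-55/91, 1/13). The projection is proj_W(v) = U c.
Check: (v - proj_W(v)) · u_1 = 0  (should be 0).
Check: (v - proj_W(v)) · u_2 = 0  (should be 0).
Result: proj_W(v) = (103/91, -186/91, -55/91).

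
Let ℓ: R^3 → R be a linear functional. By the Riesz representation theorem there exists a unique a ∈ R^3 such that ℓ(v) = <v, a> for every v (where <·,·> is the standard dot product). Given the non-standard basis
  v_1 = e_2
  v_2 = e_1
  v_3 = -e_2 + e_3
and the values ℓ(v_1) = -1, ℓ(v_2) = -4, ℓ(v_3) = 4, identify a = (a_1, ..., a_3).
a = (-4, -1, 3)

Write a = (a_1, ..., a_3) in the standard basis. For each basis vector v_i, ℓ(v_i) = <v_i, a> is a linear equation in the a_j's. Collect the n equations into a matrix system V a = ℓ, where row i of V is v_i (expressed in the standard basis). Since V is invertible (lower-triangular with 1s on the diagonal, up to permutation), solve by back-substitution:
  V =
[[0, 1, 0],
 [1, 0, 0],
 [0, -1, 1]]
  V a = (-1, -4, 4)
Solving gives a = (-4, -1, 3).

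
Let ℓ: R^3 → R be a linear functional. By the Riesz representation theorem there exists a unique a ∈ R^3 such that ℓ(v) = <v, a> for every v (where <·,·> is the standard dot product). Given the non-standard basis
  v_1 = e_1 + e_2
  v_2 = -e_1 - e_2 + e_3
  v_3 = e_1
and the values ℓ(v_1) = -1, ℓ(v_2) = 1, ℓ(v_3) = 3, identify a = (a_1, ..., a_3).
a = (3, -4, 0)

Write a = (a_1, ..., a_3) in the standard basis. For each basis vector v_i, ℓ(v_i) = <v_i, a> is a linear equation in the a_j's. Collect the n equations into a matrix system V a = ℓ, where row i of V is v_i (expressed in the standard basis). Since V is invertible (lower-triangular with 1s on the diagonal, up to permutation), solve by back-substitution:
  V =
[[1, 1, 0],
 [-1, -1, 1],
 [1, 0, 0]]
  V a = (-1, 1, 3)
Solving gives a = (3, -4, 0).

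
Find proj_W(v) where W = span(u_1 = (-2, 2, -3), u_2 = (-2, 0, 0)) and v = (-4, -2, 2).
proj_W(v) = (-4, -20/13, 30/13)

Set up U = [u_1 | ... | u_2] ∈ R^(3×2). The projector onto W = col(U) is P = U (U^T U)^(-1) U^T.
Compute U^T U =
  [17, 4]
  [4, 4],
and U^T v = (-2, 8).
Solve U^T U · c = U^T v for the coefficients: c = (-10/13, 36/13). The projection is proj_W(v) = U c.
Check: (v - proj_W(v)) · u_1 = 0  (should be 0).
Check: (v - proj_W(v)) · u_2 = 0  (should be 0).
Result: proj_W(v) = (-4, -20/13, 30/13).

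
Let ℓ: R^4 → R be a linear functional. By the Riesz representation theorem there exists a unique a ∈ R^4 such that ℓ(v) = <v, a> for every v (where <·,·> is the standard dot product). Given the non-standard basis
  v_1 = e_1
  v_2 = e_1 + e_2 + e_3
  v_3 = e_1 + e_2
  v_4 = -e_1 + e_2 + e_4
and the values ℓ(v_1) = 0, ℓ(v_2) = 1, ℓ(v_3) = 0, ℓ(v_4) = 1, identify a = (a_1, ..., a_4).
a = (0, 0, 1, 1)

Write a = (a_1, ..., a_4) in the standard basis. For each basis vector v_i, ℓ(v_i) = <v_i, a> is a linear equation in the a_j's. Collect the n equations into a matrix system V a = ℓ, where row i of V is v_i (expressed in the standard basis). Since V is invertible (lower-triangular with 1s on the diagonal, up to permutation), solve by back-substitution:
  V =
[[1, 0, 0, 0],
 [1, 1, 1, 0],
 [1, 1, 0, 0],
 [-1, 1, 0, 1]]
  V a = (0, 1, 0, 1)
Solving gives a = (0, 0, 1, 1).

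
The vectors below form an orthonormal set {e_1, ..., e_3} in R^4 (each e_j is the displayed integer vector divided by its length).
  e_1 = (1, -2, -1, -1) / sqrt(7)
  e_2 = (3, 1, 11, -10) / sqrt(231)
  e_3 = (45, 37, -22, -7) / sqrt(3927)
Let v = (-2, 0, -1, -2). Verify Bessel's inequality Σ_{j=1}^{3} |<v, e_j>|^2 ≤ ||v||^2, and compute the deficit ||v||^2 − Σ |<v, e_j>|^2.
Σ |<v, e_j>|^2 = 110/119; ||v||^2 = 9; deficit = 961/119

Write each e_j = u_j / sqrt(<u_j, u_j>) where u_j is the displayed integer vector. Then <v, e_j> = <v, u_j> / sqrt(<u_j, u_j>), so |<v, e_j>|^2 = <v, u_j>^2 / <u_j, u_j>.
Coefficients: <v, e_1> = 1/sqrt(7), <v, e_2> = 3/sqrt(231), <v, e_3> = -54/sqrt(3927).
Square and sum: Σ |<v, e_j>|^2 = 110/119.
Compute ||v||^2 = v·v = 9.
Deficit = 9 − 110/119 = 961/119 ≥ 0, confirming Bessel's inequality. (The deficit equals ||v − Σ <v,e_j> e_j||^2, the squared distance from v to span{e_j}.)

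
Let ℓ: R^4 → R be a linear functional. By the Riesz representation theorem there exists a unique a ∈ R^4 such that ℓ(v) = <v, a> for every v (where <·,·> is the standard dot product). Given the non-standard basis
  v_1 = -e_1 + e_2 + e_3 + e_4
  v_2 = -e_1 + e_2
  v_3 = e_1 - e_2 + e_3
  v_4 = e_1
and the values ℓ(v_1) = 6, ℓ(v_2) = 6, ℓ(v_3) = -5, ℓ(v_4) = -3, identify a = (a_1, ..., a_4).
a = (-3, 3, 1, -1)

Write a = (a_1, ..., a_4) in the standard basis. For each basis vector v_i, ℓ(v_i) = <v_i, a> is a linear equation in the a_j's. Collect the n equations into a matrix system V a = ℓ, where row i of V is v_i (expressed in the standard basis). Since V is invertible (lower-triangular with 1s on the diagonal, up to permutation), solve by back-substitution:
  V =
[[-1, 1, 1, 1],
 [-1, 1, 0, 0],
 [1, -1, 1, 0],
 [1, 0, 0, 0]]
  V a = (6, 6, -5, -3)
Solving gives a = (-3, 3, 1, -1).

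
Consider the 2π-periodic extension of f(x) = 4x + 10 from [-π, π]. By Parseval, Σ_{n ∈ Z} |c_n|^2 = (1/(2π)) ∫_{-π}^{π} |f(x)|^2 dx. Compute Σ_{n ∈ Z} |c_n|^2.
Σ |c_n|^2 = 16π^2/3 + 100

Expand and integrate term by term over [-π, π]:
  ∫ (4x)^2 dx = 16·(2π^3/3); ∫ 2·4·(10)·x dx = 0 (odd integrand); ∫ 10^2 dx = 100·2π.
So (1/(2π)) ∫_{-π}^{π} (4x + 10)^2 dx = 16π^2/3 + 100 = 16π^2/3 + 100.
Parseval ⇒ Σ |c_n|^2 = 16π^2/3 + 100.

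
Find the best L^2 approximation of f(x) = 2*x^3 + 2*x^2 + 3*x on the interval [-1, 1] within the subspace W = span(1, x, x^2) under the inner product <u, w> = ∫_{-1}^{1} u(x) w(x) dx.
g(x) = 2*x^2 + 21*x/5

The best approximation g ∈ W is the orthogonal projection of f onto W. Writing g = a_0 + a_1 x + a_2 x^2, the coefficients solve the normal equations G · a = b where
  G_{ij} = <φ_i, φ_j> and b_i = <f, φ_i>, with φ_0 = 1, φ_1 = x, φ_2 = x^2.
G =
  [2, 0, 2/3]
  [0, 2/3, 0]
  [2/3, 0, 2/5],
b = (4/3, 14/5, 4/5).
Solving gives a_0 = 0, a_1 = 21/5, a_2 = 2, so
  g(x) = 2*x^2 + 21*x/5.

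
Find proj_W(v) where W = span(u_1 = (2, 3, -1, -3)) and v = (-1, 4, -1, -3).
proj_W(v) = (40/23, 60/23, -20/23, -60/23)

Set up U = [u_1 | ... | u_1] ∈ R^(4×1). The projector onto W = col(U) is P = U (U^T U)^(-1) U^T.
Compute U^T U =
  [23],
and U^T v = (20).
Solve U^T U · c = U^T v for the coefficients: c = (20/23). The projection is proj_W(v) = U c.
Check: (v - proj_W(v)) · u_1 = 0  (should be 0).
Result: proj_W(v) = (40/23, 60/23, -20/23, -60/23).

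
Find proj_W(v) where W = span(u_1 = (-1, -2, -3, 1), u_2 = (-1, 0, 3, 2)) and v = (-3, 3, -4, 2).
proj_W(v) = (-115/174, -124/87, -133/58, 53/87)

Set up U = [u_1 | ... | u_2] ∈ R^(4×2). The projector onto W = col(U) is P = U (U^T U)^(-1) U^T.
Compute U^T U =
  [15, -6]
  [-6, 14],
and U^T v = (11, -5).
Solve U^T U · c = U^T v for the coefficients: c = (62/87, -3/58). The projection is proj_W(v) = U c.
Check: (v - proj_W(v)) · u_1 = 0  (should be 0).
Check: (v - proj_W(v)) · u_2 = 0  (should be 0).
Result: proj_W(v) = (-115/174, -124/87, -133/58, 53/87).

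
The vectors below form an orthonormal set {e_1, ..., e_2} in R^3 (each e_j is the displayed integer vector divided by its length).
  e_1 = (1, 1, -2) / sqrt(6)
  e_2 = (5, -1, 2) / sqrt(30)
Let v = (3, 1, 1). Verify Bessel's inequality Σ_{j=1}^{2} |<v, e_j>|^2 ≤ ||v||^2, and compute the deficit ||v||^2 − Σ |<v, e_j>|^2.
Σ |<v, e_j>|^2 = 46/5; ||v||^2 = 11; deficit = 9/5

Write each e_j = u_j / sqrt(<u_j, u_j>) where u_j is the displayed integer vector. Then <v, e_j> = <v, u_j> / sqrt(<u_j, u_j>), so |<v, e_j>|^2 = <v, u_j>^2 / <u_j, u_j>.
Coefficients: <v, e_1> = 2/sqrt(6), <v, e_2> = 16/sqrt(30).
Square and sum: Σ |<v, e_j>|^2 = 46/5.
Compute ||v||^2 = v·v = 11.
Deficit = 11 − 46/5 = 9/5 ≥ 0, confirming Bessel's inequality. (The deficit equals ||v − Σ <v,e_j> e_j||^2, the squared distance from v to span{e_j}.)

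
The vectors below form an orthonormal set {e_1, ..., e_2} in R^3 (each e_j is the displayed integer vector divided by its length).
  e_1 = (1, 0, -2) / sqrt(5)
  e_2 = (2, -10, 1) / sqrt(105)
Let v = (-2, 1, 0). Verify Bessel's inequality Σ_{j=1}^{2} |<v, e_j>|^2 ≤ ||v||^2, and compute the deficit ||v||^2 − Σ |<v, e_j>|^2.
Σ |<v, e_j>|^2 = 8/3; ||v||^2 = 5; deficit = 7/3

Write each e_j = u_j / sqrt(<u_j, u_j>) where u_j is the displayed integer vector. Then <v, e_j> = <v, u_j> / sqrt(<u_j, u_j>), so |<v, e_j>|^2 = <v, u_j>^2 / <u_j, u_j>.
Coefficients: <v, e_1> = -2/sqrt(5), <v, e_2> = -14/sqrt(105).
Square and sum: Σ |<v, e_j>|^2 = 8/3.
Compute ||v||^2 = v·v = 5.
Deficit = 5 − 8/3 = 7/3 ≥ 0, confirming Bessel's inequality. (The deficit equals ||v − Σ <v,e_j> e_j||^2, the squared distance from v to span{e_j}.)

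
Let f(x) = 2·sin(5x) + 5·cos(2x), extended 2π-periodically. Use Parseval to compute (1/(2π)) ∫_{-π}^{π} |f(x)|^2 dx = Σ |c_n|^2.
Σ |c_n|^2 = 29/2

Expand |f|^2 and use orthogonality of {sin(nx), cos(mx)} on [-π, π]:
  ∫_{-π}^{π} sin(nx)^2 dx = π, ∫ cos(mx)^2 dx = π, and cross terms integrate to 0.
So ∫_{-π}^{π} f(x)^2 dx = 2^2 · π + 5^2 · π = (4 + 25)π.
Divide by 2π: (4 + 25)/2 = 29/2.
By Parseval, this equals Σ |c_n|^2.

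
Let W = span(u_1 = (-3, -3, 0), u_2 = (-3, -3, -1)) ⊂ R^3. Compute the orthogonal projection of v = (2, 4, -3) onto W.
proj_W(v) = (3, 3, -3)

Set up U = [u_1 | ... | u_2] ∈ R^(3×2). The projector onto W = col(U) is P = U (U^T U)^(-1) U^T.
Compute U^T U =
  [18, 18]
  [18, 19],
and U^T v = (-18, -15).
Solve U^T U · c = U^T v for the coefficients: c = (-4, 3). The projection is proj_W(v) = U c.
Check: (v - proj_W(v)) · u_1 = 0  (should be 0).
Check: (v - proj_W(v)) · u_2 = 0  (should be 0).
Result: proj_W(v) = (3, 3, -3).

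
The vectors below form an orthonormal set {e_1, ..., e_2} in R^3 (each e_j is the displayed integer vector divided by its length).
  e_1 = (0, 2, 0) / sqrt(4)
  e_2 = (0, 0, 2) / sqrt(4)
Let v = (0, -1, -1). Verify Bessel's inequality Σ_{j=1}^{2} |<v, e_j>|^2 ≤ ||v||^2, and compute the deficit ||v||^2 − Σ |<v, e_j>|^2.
Σ |<v, e_j>|^2 = 2; ||v||^2 = 2; deficit = 0

Write each e_j = u_j / sqrt(<u_j, u_j>) where u_j is the displayed integer vector. Then <v, e_j> = <v, u_j> / sqrt(<u_j, u_j>), so |<v, e_j>|^2 = <v, u_j>^2 / <u_j, u_j>.
Coefficients: <v, e_1> = -2/sqrt(4), <v, e_2> = -2/sqrt(4).
Square and sum: Σ |<v, e_j>|^2 = 2.
Compute ||v||^2 = v·v = 2.
Deficit = 2 − 2 = 0 ≥ 0, confirming Bessel's inequality. (The deficit equals ||v − Σ <v,e_j> e_j||^2, the squared distance from v to span{e_j}.)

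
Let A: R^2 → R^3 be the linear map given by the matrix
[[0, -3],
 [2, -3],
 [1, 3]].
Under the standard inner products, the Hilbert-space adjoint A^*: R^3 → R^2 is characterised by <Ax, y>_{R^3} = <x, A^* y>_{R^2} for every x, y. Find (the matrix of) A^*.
A^* = A^T =
[[0, 2, 1],
 [-3, -3, 3]]

For real matrices with standard dot products, the defining identity <Ax, y> = <x, A^* y> gives (Ax)^T y = x^T (A^*) y, i.e. x^T A^T y = x^T (A^*) y. Since this holds for all x, y, we must have A^* = A^T. Therefore
A^* =
[[0, 2, 1],
 [-3, -3, 3]].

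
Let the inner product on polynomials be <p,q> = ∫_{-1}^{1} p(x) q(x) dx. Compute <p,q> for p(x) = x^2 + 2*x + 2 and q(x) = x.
<p,q> = 4/3

Expand the product: p(x)·q(x) = x^3 + 2*x^2 + 2*x.
∫_{-1}^{1} of each monomial x^k gives [2/(k+1) if k even, 0 if k odd]. Integrating term-by-term (or equivalently evaluating the antiderivative F(x) = x^4/4 + 2*x^3/3 + x^2 at the endpoints):
  F(1) − F(−1) = 23/12 − (7/12) = 4/3.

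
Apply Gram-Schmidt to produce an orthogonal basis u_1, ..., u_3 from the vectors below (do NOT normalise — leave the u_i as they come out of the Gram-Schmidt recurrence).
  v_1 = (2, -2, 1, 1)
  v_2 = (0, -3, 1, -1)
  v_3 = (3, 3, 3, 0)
Orthogonal basis:
  u_1 = (2, -2, 1, 1)
  u_2 = (-6/5, -9/5, 2/5, -8/5)
  u_3 = (42/37, 63/37, 231/74, -147/74)

Apply the Gram-Schmidt recurrence
  u_1 = v_1
  u_i = v_i − Σ_{j<i} ((v_i · u_j) / (u_j · u_j)) · u_j.

Step by step this gives:
  u_1 = (2, -2, 1, 1)
  u_2 = (-6/5, -9/5, 2/5, -8/5)
  u_3 = (42/37, 63/37, 231/74, -147/74)

Orthogonality check:
  u_2 · u_1 = 0 (should be 0)
  u_3 · u_1 = 0 (should be 0)
  u_3 · u_2 = 0 (should be 0)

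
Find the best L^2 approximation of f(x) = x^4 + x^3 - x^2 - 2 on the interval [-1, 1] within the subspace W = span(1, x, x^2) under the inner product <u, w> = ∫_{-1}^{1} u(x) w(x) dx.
g(x) = -x^2/7 + 3*x/5 - 73/35

The best approximation g ∈ W is the orthogonal projection of f onto W. Writing g = a_0 + a_1 x + a_2 x^2, the coefficients solve the normal equations G · a = b where
  G_{ij} = <φ_i, φ_j> and b_i = <f, φ_i>, with φ_0 = 1, φ_1 = x, φ_2 = x^2.
G =
  [2, 0, 2/3]
  [0, 2/3, 0]
  [2/3, 0, 2/5],
b = (-64/15, 2/5, -152/105).
Solving gives a_0 = -73/35, a_1 = 3/5, a_2 = -1/7, so
  g(x) = -x^2/7 + 3*x/5 - 73/35.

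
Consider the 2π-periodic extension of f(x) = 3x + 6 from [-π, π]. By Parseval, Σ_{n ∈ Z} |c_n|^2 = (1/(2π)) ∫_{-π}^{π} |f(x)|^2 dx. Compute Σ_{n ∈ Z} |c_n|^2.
Σ |c_n|^2 = 3π^2 + 36

Expand and integrate term by term over [-π, π]:
  ∫ (3x)^2 dx = 9·(2π^3/3); ∫ 2·3·(6)·x dx = 0 (odd integrand); ∫ 6^2 dx = 36·2π.
So (1/(2π)) ∫_{-π}^{π} (3x + 6)^2 dx = 9π^2/3 + 36 = 3π^2 + 36.
Parseval ⇒ Σ |c_n|^2 = 3π^2 + 36.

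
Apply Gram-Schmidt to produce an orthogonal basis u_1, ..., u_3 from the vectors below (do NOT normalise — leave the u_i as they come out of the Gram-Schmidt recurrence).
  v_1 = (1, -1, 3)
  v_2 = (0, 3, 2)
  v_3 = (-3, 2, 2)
Orthogonal basis:
  u_1 = (1, -1, 3)
  u_2 = (-3/11, 36/11, 13/11)
  u_3 = (-385/134, -35/67, 105/134)

Apply the Gram-Schmidt recurrence
  u_1 = v_1
  u_i = v_i − Σ_{j<i} ((v_i · u_j) / (u_j · u_j)) · u_j.

Step by step this gives:
  u_1 = (1, -1, 3)
  u_2 = (-3/11, 36/11, 13/11)
  u_3 = (-385/134, -35/67, 105/134)

Orthogonality check:
  u_2 · u_1 = 0 (should be 0)
  u_3 · u_1 = 0 (should be 0)
  u_3 · u_2 = 0 (should be 0)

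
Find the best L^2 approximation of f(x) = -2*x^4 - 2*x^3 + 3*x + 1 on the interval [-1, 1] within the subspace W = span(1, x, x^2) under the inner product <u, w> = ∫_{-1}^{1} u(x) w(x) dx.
g(x) = -12*x^2/7 + 9*x/5 + 41/35

The best approximation g ∈ W is the orthogonal projection of f onto W. Writing g = a_0 + a_1 x + a_2 x^2, the coefficients solve the normal equations G · a = b where
  G_{ij} = <φ_i, φ_j> and b_i = <f, φ_i>, with φ_0 = 1, φ_1 = x, φ_2 = x^2.
G =
  [2, 0, 2/3]
  [0, 2/3, 0]
  [2/3, 0, 2/5],
b = (6/5, 6/5, 2/21).
Solving gives a_0 = 41/35, a_1 = 9/5, a_2 = -12/7, so
  g(x) = -12*x^2/7 + 9*x/5 + 41/35.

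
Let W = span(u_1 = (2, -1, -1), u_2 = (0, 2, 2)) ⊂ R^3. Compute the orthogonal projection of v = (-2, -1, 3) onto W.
proj_W(v) = (-2, 1, 1)

Set up U = [u_1 | ... | u_2] ∈ R^(3×2). The projector onto W = col(U) is P = U (U^T U)^(-1) U^T.
Compute U^T U =
  [6, -4]
  [-4, 8],
and U^T v = (-6, 4).
Solve U^T U · c = U^T v for the coefficients: c = (-1, 0). The projection is proj_W(v) = U c.
Check: (v - proj_W(v)) · u_1 = 0  (should be 0).
Check: (v - proj_W(v)) · u_2 = 0  (should be 0).
Result: proj_W(v) = (-2, 1, 1).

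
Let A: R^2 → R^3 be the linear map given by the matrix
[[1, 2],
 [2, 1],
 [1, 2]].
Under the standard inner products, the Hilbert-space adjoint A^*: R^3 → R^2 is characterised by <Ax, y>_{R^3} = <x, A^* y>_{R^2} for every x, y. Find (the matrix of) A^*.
A^* = A^T =
[[1, 2, 1],
 [2, 1, 2]]

For real matrices with standard dot products, the defining identity <Ax, y> = <x, A^* y> gives (Ax)^T y = x^T (A^*) y, i.e. x^T A^T y = x^T (A^*) y. Since this holds for all x, y, we must have A^* = A^T. Therefore
A^* =
[[1, 2, 1],
 [2, 1, 2]].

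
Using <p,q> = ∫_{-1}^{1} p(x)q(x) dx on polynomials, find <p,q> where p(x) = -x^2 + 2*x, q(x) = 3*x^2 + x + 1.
<p,q> = -8/15

Expand the product: p(x)·q(x) = -3*x^4 + 5*x^3 + x^2 + 2*x.
∫_{-1}^{1} of each monomial x^k gives [2/(k+1) if k even, 0 if k odd]. Integrating term-by-term (or equivalently evaluating the antiderivative F(x) = -3*x^5/5 + 5*x^4/4 + x^3/3 + x^2 at the endpoints):
  F(1) − F(−1) = 119/60 − (151/60) = -8/15.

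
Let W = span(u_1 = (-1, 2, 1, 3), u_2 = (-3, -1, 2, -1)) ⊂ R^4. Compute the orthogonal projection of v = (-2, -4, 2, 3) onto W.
proj_W(v) = (-38/15, -1/15, 9/5, 4/15)

Set up U = [u_1 | ... | u_2] ∈ R^(4×2). The projector onto W = col(U) is P = U (U^T U)^(-1) U^T.
Compute U^T U =
  [15, 0]
  [0, 15],
and U^T v = (5, 11).
Solve U^T U · c = U^T v for the coefficients: c = (1/3, 11/15). The projection is proj_W(v) = U c.
Check: (v - proj_W(v)) · u_1 = 0  (should be 0).
Check: (v - proj_W(v)) · u_2 = 0  (should be 0).
Result: proj_W(v) = (-38/15, -1/15, 9/5, 4/15).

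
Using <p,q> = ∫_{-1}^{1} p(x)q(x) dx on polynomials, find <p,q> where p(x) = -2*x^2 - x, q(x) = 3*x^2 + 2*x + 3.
<p,q> = -116/15

Expand the product: p(x)·q(x) = -6*x^4 - 7*x^3 - 8*x^2 - 3*x.
∫_{-1}^{1} of each monomial x^k gives [2/(k+1) if k even, 0 if k odd]. Integrating term-by-term (or equivalently evaluating the antiderivative F(x) = -6*x^5/5 - 7*x^4/4 - 8*x^3/3 - 3*x^2/2 at the endpoints):
  F(1) − F(−1) = -427/60 − (37/60) = -116/15.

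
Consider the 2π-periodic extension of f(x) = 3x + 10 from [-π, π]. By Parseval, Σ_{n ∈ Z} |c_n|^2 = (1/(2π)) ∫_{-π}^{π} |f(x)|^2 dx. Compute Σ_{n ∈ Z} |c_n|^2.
Σ |c_n|^2 = 3π^2 + 100

Expand and integrate term by term over [-π, π]:
  ∫ (3x)^2 dx = 9·(2π^3/3); ∫ 2·3·(10)·x dx = 0 (odd integrand); ∫ 10^2 dx = 100·2π.
So (1/(2π)) ∫_{-π}^{π} (3x + 10)^2 dx = 9π^2/3 + 100 = 3π^2 + 100.
Parseval ⇒ Σ |c_n|^2 = 3π^2 + 100.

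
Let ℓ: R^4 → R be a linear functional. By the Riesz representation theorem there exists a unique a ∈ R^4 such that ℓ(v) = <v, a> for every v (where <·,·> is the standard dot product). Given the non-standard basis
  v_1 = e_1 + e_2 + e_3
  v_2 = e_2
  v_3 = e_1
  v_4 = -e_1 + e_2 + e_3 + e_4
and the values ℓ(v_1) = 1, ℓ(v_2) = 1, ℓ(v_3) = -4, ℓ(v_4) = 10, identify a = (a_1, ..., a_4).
a = (-4, 1, 4, 1)

Write a = (a_1, ..., a_4) in the standard basis. For each basis vector v_i, ℓ(v_i) = <v_i, a> is a linear equation in the a_j's. Collect the n equations into a matrix system V a = ℓ, where row i of V is v_i (expressed in the standard basis). Since V is invertible (lower-triangular with 1s on the diagonal, up to permutation), solve by back-substitution:
  V =
[[1, 1, 1, 0],
 [0, 1, 0, 0],
 [1, 0, 0, 0],
 [-1, 1, 1, 1]]
  V a = (1, 1, -4, 10)
Solving gives a = (-4, 1, 4, 1).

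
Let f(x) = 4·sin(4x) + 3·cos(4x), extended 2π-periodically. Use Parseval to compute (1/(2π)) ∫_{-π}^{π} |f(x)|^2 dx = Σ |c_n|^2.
Σ |c_n|^2 = 25/2

Expand |f|^2 and use orthogonality of {sin(nx), cos(mx)} on [-π, π]:
  ∫_{-π}^{π} sin(nx)^2 dx = π, ∫ cos(mx)^2 dx = π, and cross terms integrate to 0.
So ∫_{-π}^{π} f(x)^2 dx = 4^2 · π + 3^2 · π = (16 + 9)π.
Divide by 2π: (16 + 9)/2 = 25/2.
By Parseval, this equals Σ |c_n|^2.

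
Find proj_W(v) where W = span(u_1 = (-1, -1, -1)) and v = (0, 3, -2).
proj_W(v) = (1/3, 1/3, 1/3)

Set up U = [u_1 | ... | u_1] ∈ R^(3×1). The projector onto W = col(U) is P = U (U^T U)^(-1) U^T.
Compute U^T U =
  [3],
and U^T v = (-1).
Solve U^T U · c = U^T v for the coefficients: c = (-1/3). The projection is proj_W(v) = U c.
Check: (v - proj_W(v)) · u_1 = 0  (should be 0).
Result: proj_W(v) = (1/3, 1/3, 1/3).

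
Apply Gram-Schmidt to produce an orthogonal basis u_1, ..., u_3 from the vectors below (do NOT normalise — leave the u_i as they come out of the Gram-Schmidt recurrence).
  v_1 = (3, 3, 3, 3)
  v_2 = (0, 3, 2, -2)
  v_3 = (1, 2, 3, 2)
Orthogonal basis:
  u_1 = (3, 3, 3, 3)
  u_2 = (-3/4, 9/4, 5/4, -11/4)
  u_3 = (-53/59, -18/59, 49/59, 22/59)

Apply the Gram-Schmidt recurrence
  u_1 = v_1
  u_i = v_i − Σ_{j<i} ((v_i · u_j) / (u_j · u_j)) · u_j.

Step by step this gives:
  u_1 = (3, 3, 3, 3)
  u_2 = (-3/4, 9/4, 5/4, -11/4)
  u_3 = (-53/59, -18/59, 49/59, 22/59)

Orthogonality check:
  u_2 · u_1 = 0 (should be 0)
  u_3 · u_1 = 0 (should be 0)
  u_3 · u_2 = 0 (should be 0)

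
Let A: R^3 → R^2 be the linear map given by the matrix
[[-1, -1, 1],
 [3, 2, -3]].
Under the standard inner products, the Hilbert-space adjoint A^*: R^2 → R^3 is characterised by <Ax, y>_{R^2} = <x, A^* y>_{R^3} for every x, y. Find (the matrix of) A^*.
A^* = A^T =
[[-1, 3],
 [-1, 2],
 [1, -3]]

For real matrices with standard dot products, the defining identity <Ax, y> = <x, A^* y> gives (Ax)^T y = x^T (A^*) y, i.e. x^T A^T y = x^T (A^*) y. Since this holds for all x, y, we must have A^* = A^T. Therefore
A^* =
[[-1, 3],
 [-1, 2],
 [1, -3]].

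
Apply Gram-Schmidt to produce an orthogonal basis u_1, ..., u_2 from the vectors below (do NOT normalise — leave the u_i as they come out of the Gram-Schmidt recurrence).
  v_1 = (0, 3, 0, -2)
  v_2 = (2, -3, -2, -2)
Orthogonal basis:
  u_1 = (0, 3, 0, -2)
  u_2 = (2, -24/13, -2, -36/13)

Apply the Gram-Schmidt recurrence
  u_1 = v_1
  u_i = v_i − Σ_{j<i} ((v_i · u_j) / (u_j · u_j)) · u_j.

Step by step this gives:
  u_1 = (0, 3, 0, -2)
  u_2 = (2, -24/13, -2, -36/13)

Orthogonality check:
  u_2 · u_1 = 0 (should be 0)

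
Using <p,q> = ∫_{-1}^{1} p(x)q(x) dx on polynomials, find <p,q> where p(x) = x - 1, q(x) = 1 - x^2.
<p,q> = -4/3

Expand the product: p(x)·q(x) = -x^3 + x^2 + x - 1.
∫_{-1}^{1} of each monomial x^k gives [2/(k+1) if k even, 0 if k odd]. Integrating term-by-term (or equivalently evaluating the antiderivative F(x) = -x^4/4 + x^3/3 + x^2/2 - x at the endpoints):
  F(1) − F(−1) = -5/12 − (11/12) = -4/3.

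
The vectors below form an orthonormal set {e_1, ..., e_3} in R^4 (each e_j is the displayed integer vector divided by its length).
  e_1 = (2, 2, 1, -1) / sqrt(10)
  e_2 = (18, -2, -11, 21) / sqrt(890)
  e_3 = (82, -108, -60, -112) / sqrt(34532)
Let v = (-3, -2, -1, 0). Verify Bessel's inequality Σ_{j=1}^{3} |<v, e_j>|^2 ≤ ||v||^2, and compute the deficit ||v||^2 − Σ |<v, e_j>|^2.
Σ |<v, e_j>|^2 = 1342/97; ||v||^2 = 14; deficit = 16/97

Write each e_j = u_j / sqrt(<u_j, u_j>) where u_j is the displayed integer vector. Then <v, e_j> = <v, u_j> / sqrt(<u_j, u_j>), so |<v, e_j>|^2 = <v, u_j>^2 / <u_j, u_j>.
Coefficients: <v, e_1> = -11/sqrt(10), <v, e_2> = -39/sqrt(890), <v, e_3> = 30/sqrt(34532).
Square and sum: Σ |<v, e_j>|^2 = 1342/97.
Compute ||v||^2 = v·v = 14.
Deficit = 14 − 1342/97 = 16/97 ≥ 0, confirming Bessel's inequality. (The deficit equals ||v − Σ <v,e_j> e_j||^2, the squared distance from v to span{e_j}.)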